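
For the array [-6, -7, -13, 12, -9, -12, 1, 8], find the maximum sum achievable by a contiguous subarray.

Using Kadane's algorithm on [-6, -7, -13, 12, -9, -12, 1, 8]:

Scanning through the array:
Position 1 (value -7): max_ending_here = -7, max_so_far = -6
Position 2 (value -13): max_ending_here = -13, max_so_far = -6
Position 3 (value 12): max_ending_here = 12, max_so_far = 12
Position 4 (value -9): max_ending_here = 3, max_so_far = 12
Position 5 (value -12): max_ending_here = -9, max_so_far = 12
Position 6 (value 1): max_ending_here = 1, max_so_far = 12
Position 7 (value 8): max_ending_here = 9, max_so_far = 12

Maximum subarray: [12]
Maximum sum: 12

The maximum subarray is [12] with sum 12. This subarray runs from index 3 to index 3.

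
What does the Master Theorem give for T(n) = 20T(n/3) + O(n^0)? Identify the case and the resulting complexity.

Master Theorem for T(n) = 20T(n/3) + O(n^0):

a = 20, b = 3, c = 0
log_b(a) = log_3(20) = 2.7268

Case 1: c = 0 < log_3(20) = 2.7268
T(n) = O(n^(log_3 20))

For T(n) = 20T(n/3) + O(n^0): log_3(20) = 2.7268. This is Case 1 of the Master Theorem (c < log_b(a), work dominated by leaves), giving O(n^(log_3 20)).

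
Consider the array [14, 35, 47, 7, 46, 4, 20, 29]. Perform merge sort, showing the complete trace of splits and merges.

Merge sort trace:

Split: [14, 35, 47, 7, 46, 4, 20, 29] -> [14, 35, 47, 7] and [46, 4, 20, 29]
  Split: [14, 35, 47, 7] -> [14, 35] and [47, 7]
    Split: [14, 35] -> [14] and [35]
    Merge: [14] + [35] -> [14, 35]
    Split: [47, 7] -> [47] and [7]
    Merge: [47] + [7] -> [7, 47]
  Merge: [14, 35] + [7, 47] -> [7, 14, 35, 47]
  Split: [46, 4, 20, 29] -> [46, 4] and [20, 29]
    Split: [46, 4] -> [46] and [4]
    Merge: [46] + [4] -> [4, 46]
    Split: [20, 29] -> [20] and [29]
    Merge: [20] + [29] -> [20, 29]
  Merge: [4, 46] + [20, 29] -> [4, 20, 29, 46]
Merge: [7, 14, 35, 47] + [4, 20, 29, 46] -> [4, 7, 14, 20, 29, 35, 46, 47]

Final sorted array: [4, 7, 14, 20, 29, 35, 46, 47]

The merge sort proceeds by recursively splitting the array and merging sorted halves.
After all merges, the sorted array is [4, 7, 14, 20, 29, 35, 46, 47].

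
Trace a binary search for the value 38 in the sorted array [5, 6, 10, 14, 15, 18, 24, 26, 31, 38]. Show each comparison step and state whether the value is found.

Binary search for 38 in [5, 6, 10, 14, 15, 18, 24, 26, 31, 38]:

lo=0, hi=9, mid=4, arr[mid]=15 -> 15 < 38, search right half
lo=5, hi=9, mid=7, arr[mid]=26 -> 26 < 38, search right half
lo=8, hi=9, mid=8, arr[mid]=31 -> 31 < 38, search right half
lo=9, hi=9, mid=9, arr[mid]=38 -> Found target at index 9!

Binary search finds 38 at index 9 after 4 comparisons. The search repeatedly halves the search space by comparing with the middle element.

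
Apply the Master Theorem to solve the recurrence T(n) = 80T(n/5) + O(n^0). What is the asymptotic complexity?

Master Theorem for T(n) = 80T(n/5) + O(n^0):

a = 80, b = 5, c = 0
log_b(a) = log_5(80) = 2.7227

Case 1: c = 0 < log_5(80) = 2.7227
T(n) = O(n^(log_5 80))

For T(n) = 80T(n/5) + O(n^0): log_5(80) = 2.7227. This is Case 1 of the Master Theorem (c < log_b(a), work dominated by leaves), giving O(n^(log_5 80)).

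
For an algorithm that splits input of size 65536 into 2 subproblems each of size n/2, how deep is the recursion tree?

For divide and conquer with division factor 2:

Problem sizes at each level:
Level 0: 65536
Level 1: 32768
Level 2: 16384
Level 3: 8192
Level 4: 4096
Level 5: 2048
Level 6: 1024
Level 7: 512
Level 8: 256
Level 9: 128
Level 10: 64
Level 11: 32
Level 12: 16
Level 13: 8
Level 14: 4
Level 15: 2
Level 16: 1

The root is level 0 and the size-1 base case is level 16 (the tree spans levels 0 through 16, i.e. 17 levels counting the root), so the depth is the number of divisions: log_2(65536) = 16

The recursion tree depth is log_2(65536) = 16. At each level, the problem size is divided by 2, so it takes 16 divisions to reduce to a base case of size 1. The algorithm makes 2 recursive calls at each level.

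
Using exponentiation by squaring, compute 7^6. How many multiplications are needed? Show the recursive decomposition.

Computing 7^6 by squaring (build up from 7^1; each line after the first costs one multiplication):

7^1 = 7
7^2 = (7^1)^2 = 7^2 = 49
7^3 = 7 * 7^2 = 7 * 49 = 343
7^6 = (7^3)^2 = 343^2 = 117649

Result: 117649
Multiplications needed: 3 (3 lines after 7^1)

7^6 = 117649. Using exponentiation by squaring, this requires 3 multiplications. The key idea: if the exponent is even, square the half-power; if odd, multiply by the base once.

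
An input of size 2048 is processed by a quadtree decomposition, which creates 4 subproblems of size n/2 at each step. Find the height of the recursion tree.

For divide and conquer with division factor 2:

Problem sizes at each level:
Level 0: 2048
Level 1: 1024
Level 2: 512
Level 3: 256
Level 4: 128
Level 5: 64
Level 6: 32
Level 7: 16
Level 8: 8
Level 9: 4
Level 10: 2
Level 11: 1

The root is level 0 and the size-1 base case is level 11 (the tree spans levels 0 through 11, i.e. 12 levels counting the root), so the depth is the number of divisions: log_2(2048) = 11

The recursion tree depth is log_2(2048) = 11. At each level, the problem size is divided by 2, so it takes 11 divisions to reduce to a base case of size 1. The algorithm makes 4 recursive calls at each level.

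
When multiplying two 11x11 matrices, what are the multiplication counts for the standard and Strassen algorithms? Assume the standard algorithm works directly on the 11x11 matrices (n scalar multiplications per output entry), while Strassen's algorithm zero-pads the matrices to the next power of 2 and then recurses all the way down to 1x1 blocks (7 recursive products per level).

Matrix multiplication for 11x11 matrices:

Strassen's algorithm requires power-of-2 dimensions. Pad 11x11 to 16x16 (next power of 2).

Standard algorithm: 11^3 = 1331 multiplications
Strassen's algorithm: 7^(log2(16)) = 7^4 = 2401 multiplications
Difference: 1331 - 2401 = -1070 (Strassen uses MORE here due to padding overhead — for small or just-over-power-of-2 n, padding can outweigh the per-level savings)

Standard: 1331 multiplications (11^3). Strassen: 2401 multiplications (7^4, after padding to 16x16). Strassen reduces 8 recursive multiplications to 7 at each level.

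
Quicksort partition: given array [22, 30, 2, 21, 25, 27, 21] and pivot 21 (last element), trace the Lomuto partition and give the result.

Lomuto partition with pivot = 21:

Initial array: [22, 30, 2, 21, 25, 27, 21]

arr[0]=22 > 21: no swap
arr[1]=30 > 21: no swap
arr[2]=2 <= 21: swap with position 0, array becomes [2, 30, 22, 21, 25, 27, 21]
arr[3]=21 <= 21: swap with position 1, array becomes [2, 21, 22, 30, 25, 27, 21]
arr[4]=25 > 21: no swap
arr[5]=27 > 21: no swap

Place pivot at position 2: [2, 21, 21, 30, 25, 27, 22]
Pivot position: 2

After partitioning with pivot 21, the array becomes [2, 21, 21, 30, 25, 27, 22]. The pivot is placed at index 2. All elements to the left of the pivot are <= 21, and all elements to the right are > 21.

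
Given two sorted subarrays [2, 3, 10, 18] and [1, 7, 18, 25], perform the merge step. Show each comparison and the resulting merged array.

Merging process:

Compare 2 vs 1: take 1 from right. Merged: [1]
Compare 2 vs 7: take 2 from left. Merged: [1, 2]
Compare 3 vs 7: take 3 from left. Merged: [1, 2, 3]
Compare 10 vs 7: take 7 from right. Merged: [1, 2, 3, 7]
Compare 10 vs 18: take 10 from left. Merged: [1, 2, 3, 7, 10]
Compare 18 vs 18: take 18 from left. Merged: [1, 2, 3, 7, 10, 18]
Append remaining from right: [18, 25]. Merged: [1, 2, 3, 7, 10, 18, 18, 25]

Final merged array: [1, 2, 3, 7, 10, 18, 18, 25]
Total comparisons: 6

The merged array is [1, 2, 3, 7, 10, 18, 18, 25], requiring 6 comparisons. The merge step runs in O(n) time where n is the total number of elements.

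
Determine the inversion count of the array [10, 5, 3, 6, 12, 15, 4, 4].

Finding inversions in [10, 5, 3, 6, 12, 15, 4, 4]:

(0, 1): arr[0]=10 > arr[1]=5
(0, 2): arr[0]=10 > arr[2]=3
(0, 3): arr[0]=10 > arr[3]=6
(0, 6): arr[0]=10 > arr[6]=4
(0, 7): arr[0]=10 > arr[7]=4
(1, 2): arr[1]=5 > arr[2]=3
(1, 6): arr[1]=5 > arr[6]=4
(1, 7): arr[1]=5 > arr[7]=4
(3, 6): arr[3]=6 > arr[6]=4
(3, 7): arr[3]=6 > arr[7]=4
(4, 6): arr[4]=12 > arr[6]=4
(4, 7): arr[4]=12 > arr[7]=4
(5, 6): arr[5]=15 > arr[6]=4
(5, 7): arr[5]=15 > arr[7]=4

Total inversions: 14

The array has 14 inversion(s): (0,1), (0,2), (0,3), (0,6), (0,7), (1,2), (1,6), (1,7), (3,6), (3,7), (4,6), (4,7), (5,6), (5,7). Each pair (i,j) satisfies i < j and arr[i] > arr[j].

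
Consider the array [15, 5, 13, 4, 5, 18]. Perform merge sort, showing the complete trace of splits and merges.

Merge sort trace:

Split: [15, 5, 13, 4, 5, 18] -> [15, 5, 13] and [4, 5, 18]
  Split: [15, 5, 13] -> [15] and [5, 13]
    Split: [5, 13] -> [5] and [13]
    Merge: [5] + [13] -> [5, 13]
  Merge: [15] + [5, 13] -> [5, 13, 15]
  Split: [4, 5, 18] -> [4] and [5, 18]
    Split: [5, 18] -> [5] and [18]
    Merge: [5] + [18] -> [5, 18]
  Merge: [4] + [5, 18] -> [4, 5, 18]
Merge: [5, 13, 15] + [4, 5, 18] -> [4, 5, 5, 13, 15, 18]

Final sorted array: [4, 5, 5, 13, 15, 18]

The merge sort proceeds by recursively splitting the array and merging sorted halves.
After all merges, the sorted array is [4, 5, 5, 13, 15, 18].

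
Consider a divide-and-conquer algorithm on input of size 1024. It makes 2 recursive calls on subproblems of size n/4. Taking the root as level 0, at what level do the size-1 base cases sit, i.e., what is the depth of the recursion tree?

For divide and conquer with division factor 4:

Problem sizes at each level:
Level 0: 1024
Level 1: 256
Level 2: 64
Level 3: 16
Level 4: 4
Level 5: 1

The root is level 0 and the size-1 base case is level 5 (the tree spans levels 0 through 5, i.e. 6 levels counting the root), so the depth is the number of divisions: log_4(1024) = 5

The recursion tree depth is log_4(1024) = 5. At each level, the problem size is divided by 4, so it takes 5 divisions to reduce to a base case of size 1. The algorithm makes 2 recursive calls at each level.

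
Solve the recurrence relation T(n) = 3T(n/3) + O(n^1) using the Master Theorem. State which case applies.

Master Theorem for T(n) = 3T(n/3) + O(n^1):

a = 3, b = 3, c = 1
log_b(a) = log_3(3) = 1.0000

Case 2: c = 1 = log_3(3) = 1.0000
T(n) = O(n^1 log n) = O(n log n)

For T(n) = 3T(n/3) + O(n^1): log_3(3) = 1.0000. This is Case 2 of the Master Theorem (c = log_b(a), equal work at all levels), giving O(n log n).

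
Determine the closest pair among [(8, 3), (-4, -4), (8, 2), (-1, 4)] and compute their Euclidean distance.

Computing all pairwise distances among 4 points:

d((8, 3), (-4, -4)) = 13.8924
d((8, 3), (8, 2)) = 1.0 <-- minimum
d((8, 3), (-1, 4)) = 9.0554
d((-4, -4), (8, 2)) = 13.4164
d((-4, -4), (-1, 4)) = 8.544
d((8, 2), (-1, 4)) = 9.2195

Closest pair: (8, 3) and (8, 2) with distance 1.0

The closest pair is (8, 3) and (8, 2) with Euclidean distance 1.0. For 4 points, brute-force pairwise comparison is shown above. For large n, the divide-and-conquer algorithm (sort by x, recurse on halves, check the dividing strip) achieves O(n log n).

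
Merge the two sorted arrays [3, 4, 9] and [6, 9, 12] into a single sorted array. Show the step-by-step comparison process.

Merging process:

Compare 3 vs 6: take 3 from left. Merged: [3]
Compare 4 vs 6: take 4 from left. Merged: [3, 4]
Compare 9 vs 6: take 6 from right. Merged: [3, 4, 6]
Compare 9 vs 9: take 9 from left. Merged: [3, 4, 6, 9]
Append remaining from right: [9, 12]. Merged: [3, 4, 6, 9, 9, 12]

Final merged array: [3, 4, 6, 9, 9, 12]
Total comparisons: 4

The merged array is [3, 4, 6, 9, 9, 12], requiring 4 comparisons. The merge step runs in O(n) time where n is the total number of elements.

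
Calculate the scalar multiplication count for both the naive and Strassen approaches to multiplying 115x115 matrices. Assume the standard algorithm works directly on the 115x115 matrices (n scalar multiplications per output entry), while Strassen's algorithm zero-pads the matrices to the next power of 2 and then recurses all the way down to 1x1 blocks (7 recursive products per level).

Matrix multiplication for 115x115 matrices:

Strassen's algorithm requires power-of-2 dimensions. Pad 115x115 to 128x128 (next power of 2).

Standard algorithm: 115^3 = 1520875 multiplications
Strassen's algorithm: 7^(log2(128)) = 7^7 = 823543 multiplications
Savings: 1520875 - 823543 = 697332 multiplications

Standard: 1520875 multiplications (115^3). Strassen: 823543 multiplications (7^7, after padding to 128x128). Strassen reduces 8 recursive multiplications to 7 at each level.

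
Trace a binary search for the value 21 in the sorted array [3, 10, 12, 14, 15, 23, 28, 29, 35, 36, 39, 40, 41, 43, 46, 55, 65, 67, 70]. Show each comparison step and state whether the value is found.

Binary search for 21 in [3, 10, 12, 14, 15, 23, 28, 29, 35, 36, 39, 40, 41, 43, 46, 55, 65, 67, 70]:

lo=0, hi=18, mid=9, arr[mid]=36 -> 36 > 21, search left half
lo=0, hi=8, mid=4, arr[mid]=15 -> 15 < 21, search right half
lo=5, hi=8, mid=6, arr[mid]=28 -> 28 > 21, search left half
lo=5, hi=5, mid=5, arr[mid]=23 -> 23 > 21, search left half
lo=5 > hi=4, target 21 not found

Binary search determines that 21 is not in the array after 4 comparisons. The search space was exhausted without finding the target.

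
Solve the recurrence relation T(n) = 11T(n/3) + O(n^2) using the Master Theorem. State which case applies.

Master Theorem for T(n) = 11T(n/3) + O(n^2):

a = 11, b = 3, c = 2
log_b(a) = log_3(11) = 2.1827

Case 1: c = 2 < log_3(11) = 2.1827
T(n) = O(n^(log_3 11))

For T(n) = 11T(n/3) + O(n^2): log_3(11) = 2.1827. This is Case 1 of the Master Theorem (c < log_b(a), work dominated by leaves), giving O(n^(log_3 11)).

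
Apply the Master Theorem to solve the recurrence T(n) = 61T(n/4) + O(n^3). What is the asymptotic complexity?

Master Theorem for T(n) = 61T(n/4) + O(n^3):

a = 61, b = 4, c = 3
log_b(a) = log_4(61) = 2.9654

Case 3: c = 3 > log_4(61) = 2.9654
T(n) = O(n^3) = O(n^3)

For T(n) = 61T(n/4) + O(n^3): log_4(61) = 2.9654. This is Case 3 of the Master Theorem (c > log_b(a), work dominated by root), giving O(n^3).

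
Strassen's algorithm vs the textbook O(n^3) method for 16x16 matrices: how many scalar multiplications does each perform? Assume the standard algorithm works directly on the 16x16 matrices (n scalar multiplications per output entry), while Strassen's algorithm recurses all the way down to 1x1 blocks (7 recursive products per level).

Matrix multiplication for 16x16 matrices:

Standard algorithm: 16^3 = 4096 multiplications
Strassen's algorithm: 7^(log2(16)) = 7^4 = 2401 multiplications
Savings: 4096 - 2401 = 1695 multiplications

Standard: 4096 multiplications (16^3). Strassen: 2401 multiplications (7^4). Strassen reduces 8 recursive multiplications to 7 at each level.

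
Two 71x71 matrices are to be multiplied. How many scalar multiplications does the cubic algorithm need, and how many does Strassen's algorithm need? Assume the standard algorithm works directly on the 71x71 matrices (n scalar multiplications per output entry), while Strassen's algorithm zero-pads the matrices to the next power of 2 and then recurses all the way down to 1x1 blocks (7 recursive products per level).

Matrix multiplication for 71x71 matrices:

Strassen's algorithm requires power-of-2 dimensions. Pad 71x71 to 128x128 (next power of 2).

Standard algorithm: 71^3 = 357911 multiplications
Strassen's algorithm: 7^(log2(128)) = 7^7 = 823543 multiplications
Difference: 357911 - 823543 = -465632 (Strassen uses MORE here due to padding overhead — for small or just-over-power-of-2 n, padding can outweigh the per-level savings)

Standard: 357911 multiplications (71^3). Strassen: 823543 multiplications (7^7, after padding to 128x128). Strassen reduces 8 recursive multiplications to 7 at each level.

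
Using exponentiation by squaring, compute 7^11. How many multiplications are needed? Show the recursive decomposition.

Computing 7^11 by squaring (build up from 7^1; each line after the first costs one multiplication):

7^1 = 7
7^2 = (7^1)^2 = 7^2 = 49
7^4 = (7^2)^2 = 49^2 = 2401
7^5 = 7 * 7^4 = 7 * 2401 = 16807
7^10 = (7^5)^2 = 16807^2 = 282475249
7^11 = 7 * 7^10 = 7 * 282475249 = 1977326743

Result: 1977326743
Multiplications needed: 5 (5 lines after 7^1)

7^11 = 1977326743. Using exponentiation by squaring, this requires 5 multiplications. The key idea: if the exponent is even, square the half-power; if odd, multiply by the base once.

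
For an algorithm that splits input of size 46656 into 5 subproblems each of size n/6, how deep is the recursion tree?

For divide and conquer with division factor 6:

Problem sizes at each level:
Level 0: 46656
Level 1: 7776
Level 2: 1296
Level 3: 216
Level 4: 36
Level 5: 6
Level 6: 1

The root is level 0 and the size-1 base case is level 6 (the tree spans levels 0 through 6, i.e. 7 levels counting the root), so the depth is the number of divisions: log_6(46656) = 6

The recursion tree depth is log_6(46656) = 6. At each level, the problem size is divided by 6, so it takes 6 divisions to reduce to a base case of size 1. The algorithm makes 5 recursive calls at each level.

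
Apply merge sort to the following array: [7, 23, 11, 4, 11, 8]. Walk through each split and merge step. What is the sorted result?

Merge sort trace:

Split: [7, 23, 11, 4, 11, 8] -> [7, 23, 11] and [4, 11, 8]
  Split: [7, 23, 11] -> [7] and [23, 11]
    Split: [23, 11] -> [23] and [11]
    Merge: [23] + [11] -> [11, 23]
  Merge: [7] + [11, 23] -> [7, 11, 23]
  Split: [4, 11, 8] -> [4] and [11, 8]
    Split: [11, 8] -> [11] and [8]
    Merge: [11] + [8] -> [8, 11]
  Merge: [4] + [8, 11] -> [4, 8, 11]
Merge: [7, 11, 23] + [4, 8, 11] -> [4, 7, 8, 11, 11, 23]

Final sorted array: [4, 7, 8, 11, 11, 23]

The merge sort proceeds by recursively splitting the array and merging sorted halves.
After all merges, the sorted array is [4, 7, 8, 11, 11, 23].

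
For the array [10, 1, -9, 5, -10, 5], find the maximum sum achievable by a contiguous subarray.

Using Kadane's algorithm on [10, 1, -9, 5, -10, 5]:

Scanning through the array:
Position 1 (value 1): max_ending_here = 11, max_so_far = 11
Position 2 (value -9): max_ending_here = 2, max_so_far = 11
Position 3 (value 5): max_ending_here = 7, max_so_far = 11
Position 4 (value -10): max_ending_here = -3, max_so_far = 11
Position 5 (value 5): max_ending_here = 5, max_so_far = 11

Maximum subarray: [10, 1]
Maximum sum: 11

The maximum subarray is [10, 1] with sum 11. This subarray runs from index 0 to index 1.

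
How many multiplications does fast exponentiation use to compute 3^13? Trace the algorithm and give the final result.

Computing 3^13 by squaring (build up from 3^1; each line after the first costs one multiplication):

3^1 = 3
3^2 = (3^1)^2 = 3^2 = 9
3^3 = 3 * 3^2 = 3 * 9 = 27
3^6 = (3^3)^2 = 27^2 = 729
3^12 = (3^6)^2 = 729^2 = 531441
3^13 = 3 * 3^12 = 3 * 531441 = 1594323

Result: 1594323
Multiplications needed: 5 (5 lines after 3^1)

3^13 = 1594323. Using exponentiation by squaring, this requires 5 multiplications. The key idea: if the exponent is even, square the half-power; if odd, multiply by the base once.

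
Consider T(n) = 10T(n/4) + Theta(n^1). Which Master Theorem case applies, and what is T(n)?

Master Theorem for T(n) = 10T(n/4) + O(n^1):

a = 10, b = 4, c = 1
log_b(a) = log_4(10) = 1.6610

Case 1: c = 1 < log_4(10) = 1.6610
T(n) = O(n^(log_4 10))

For T(n) = 10T(n/4) + O(n^1): log_4(10) = 1.6610. This is Case 1 of the Master Theorem (c < log_b(a), work dominated by leaves), giving O(n^(log_4 10)).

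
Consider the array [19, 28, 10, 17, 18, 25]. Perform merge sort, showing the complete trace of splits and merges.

Merge sort trace:

Split: [19, 28, 10, 17, 18, 25] -> [19, 28, 10] and [17, 18, 25]
  Split: [19, 28, 10] -> [19] and [28, 10]
    Split: [28, 10] -> [28] and [10]
    Merge: [28] + [10] -> [10, 28]
  Merge: [19] + [10, 28] -> [10, 19, 28]
  Split: [17, 18, 25] -> [17] and [18, 25]
    Split: [18, 25] -> [18] and [25]
    Merge: [18] + [25] -> [18, 25]
  Merge: [17] + [18, 25] -> [17, 18, 25]
Merge: [10, 19, 28] + [17, 18, 25] -> [10, 17, 18, 19, 25, 28]

Final sorted array: [10, 17, 18, 19, 25, 28]

The merge sort proceeds by recursively splitting the array and merging sorted halves.
After all merges, the sorted array is [10, 17, 18, 19, 25, 28].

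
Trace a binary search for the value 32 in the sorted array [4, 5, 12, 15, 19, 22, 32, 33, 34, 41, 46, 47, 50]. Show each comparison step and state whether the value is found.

Binary search for 32 in [4, 5, 12, 15, 19, 22, 32, 33, 34, 41, 46, 47, 50]:

lo=0, hi=12, mid=6, arr[mid]=32 -> Found target at index 6!

Binary search finds 32 at index 6 after 1 comparisons. The search repeatedly halves the search space by comparing with the middle element.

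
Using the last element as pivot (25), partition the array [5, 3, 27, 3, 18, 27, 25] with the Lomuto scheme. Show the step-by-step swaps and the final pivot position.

Lomuto partition with pivot = 25:

Initial array: [5, 3, 27, 3, 18, 27, 25]

arr[0]=5 <= 25: swap with position 0, array becomes [5, 3, 27, 3, 18, 27, 25]
arr[1]=3 <= 25: swap with position 1, array becomes [5, 3, 27, 3, 18, 27, 25]
arr[2]=27 > 25: no swap
arr[3]=3 <= 25: swap with position 2, array becomes [5, 3, 3, 27, 18, 27, 25]
arr[4]=18 <= 25: swap with position 3, array becomes [5, 3, 3, 18, 27, 27, 25]
arr[5]=27 > 25: no swap

Place pivot at position 4: [5, 3, 3, 18, 25, 27, 27]
Pivot position: 4

After partitioning with pivot 25, the array becomes [5, 3, 3, 18, 25, 27, 27]. The pivot is placed at index 4. All elements to the left of the pivot are <= 25, and all elements to the right are > 25.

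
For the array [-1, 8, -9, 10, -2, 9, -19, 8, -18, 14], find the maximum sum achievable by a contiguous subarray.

Using Kadane's algorithm on [-1, 8, -9, 10, -2, 9, -19, 8, -18, 14]:

Scanning through the array:
Position 1 (value 8): max_ending_here = 8, max_so_far = 8
Position 2 (value -9): max_ending_here = -1, max_so_far = 8
Position 3 (value 10): max_ending_here = 10, max_so_far = 10
Position 4 (value -2): max_ending_here = 8, max_so_far = 10
Position 5 (value 9): max_ending_here = 17, max_so_far = 17
Position 6 (value -19): max_ending_here = -2, max_so_far = 17
Position 7 (value 8): max_ending_here = 8, max_so_far = 17
Position 8 (value -18): max_ending_here = -10, max_so_far = 17
Position 9 (value 14): max_ending_here = 14, max_so_far = 17

Maximum subarray: [10, -2, 9]
Maximum sum: 17

The maximum subarray is [10, -2, 9] with sum 17. This subarray runs from index 3 to index 5.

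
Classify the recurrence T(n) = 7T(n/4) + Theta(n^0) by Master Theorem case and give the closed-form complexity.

Master Theorem for T(n) = 7T(n/4) + O(n^0):

a = 7, b = 4, c = 0
log_b(a) = log_4(7) = 1.4037

Case 1: c = 0 < log_4(7) = 1.4037
T(n) = O(n^(log_4 7))

For T(n) = 7T(n/4) + O(n^0): log_4(7) = 1.4037. This is Case 1 of the Master Theorem (c < log_b(a), work dominated by leaves), giving O(n^(log_4 7)).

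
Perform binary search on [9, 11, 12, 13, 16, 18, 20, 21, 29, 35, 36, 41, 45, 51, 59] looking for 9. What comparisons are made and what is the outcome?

Binary search for 9 in [9, 11, 12, 13, 16, 18, 20, 21, 29, 35, 36, 41, 45, 51, 59]:

lo=0, hi=14, mid=7, arr[mid]=21 -> 21 > 9, search left half
lo=0, hi=6, mid=3, arr[mid]=13 -> 13 > 9, search left half
lo=0, hi=2, mid=1, arr[mid]=11 -> 11 > 9, search left half
lo=0, hi=0, mid=0, arr[mid]=9 -> Found target at index 0!

Binary search finds 9 at index 0 after 4 comparisons. The search repeatedly halves the search space by comparing with the middle element.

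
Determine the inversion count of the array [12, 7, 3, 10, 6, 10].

Finding inversions in [12, 7, 3, 10, 6, 10]:

(0, 1): arr[0]=12 > arr[1]=7
(0, 2): arr[0]=12 > arr[2]=3
(0, 3): arr[0]=12 > arr[3]=10
(0, 4): arr[0]=12 > arr[4]=6
(0, 5): arr[0]=12 > arr[5]=10
(1, 2): arr[1]=7 > arr[2]=3
(1, 4): arr[1]=7 > arr[4]=6
(3, 4): arr[3]=10 > arr[4]=6

Total inversions: 8

The array has 8 inversion(s): (0,1), (0,2), (0,3), (0,4), (0,5), (1,2), (1,4), (3,4). Each pair (i,j) satisfies i < j and arr[i] > arr[j].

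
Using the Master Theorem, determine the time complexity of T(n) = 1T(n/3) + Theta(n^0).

Master Theorem for T(n) = 1T(n/3) + O(n^0):

a = 1, b = 3, c = 0
log_b(a) = log_3(1) = 0.0000

Case 2: c = 0 = log_3(1) = 0.0000
T(n) = O(n^0 log n) = O(log n)

For T(n) = 1T(n/3) + O(n^0): log_3(1) = 0.0000. This is Case 2 of the Master Theorem (c = log_b(a), equal work at all levels), giving O(log n).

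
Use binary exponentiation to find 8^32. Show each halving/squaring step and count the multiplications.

Computing 8^32 by squaring (build up from 8^1; each line after the first costs one multiplication):

8^1 = 8
8^2 = (8^1)^2 = 8^2 = 64
8^4 = (8^2)^2 = 64^2 = 4096
8^8 = (8^4)^2 = 4096^2 = 16777216
8^16 = (8^8)^2 = 16777216^2 = 281474976710656
8^32 = (8^16)^2 = 281474976710656^2 = 79228162514264337593543950336

Result: 79228162514264337593543950336
Multiplications needed: 5 (5 lines after 8^1)

8^32 = 79228162514264337593543950336. Using exponentiation by squaring, this requires 5 multiplications. The key idea: if the exponent is even, square the half-power; if odd, multiply by the base once.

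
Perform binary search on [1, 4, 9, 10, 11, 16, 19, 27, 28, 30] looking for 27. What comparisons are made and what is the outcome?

Binary search for 27 in [1, 4, 9, 10, 11, 16, 19, 27, 28, 30]:

lo=0, hi=9, mid=4, arr[mid]=11 -> 11 < 27, search right half
lo=5, hi=9, mid=7, arr[mid]=27 -> Found target at index 7!

Binary search finds 27 at index 7 after 2 comparisons. The search repeatedly halves the search space by comparing with the middle element.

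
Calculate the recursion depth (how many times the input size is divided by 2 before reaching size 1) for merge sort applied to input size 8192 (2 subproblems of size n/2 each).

For divide and conquer with division factor 2:

Problem sizes at each level:
Level 0: 8192
Level 1: 4096
Level 2: 2048
Level 3: 1024
Level 4: 512
Level 5: 256
Level 6: 128
Level 7: 64
Level 8: 32
Level 9: 16
Level 10: 8
Level 11: 4
Level 12: 2
Level 13: 1

The root is level 0 and the size-1 base case is level 13 (the tree spans levels 0 through 13, i.e. 14 levels counting the root), so the depth is the number of divisions: log_2(8192) = 13

The recursion tree depth is log_2(8192) = 13. At each level, the problem size is divided by 2, so it takes 13 divisions to reduce to a base case of size 1. The algorithm makes 2 recursive calls at each level.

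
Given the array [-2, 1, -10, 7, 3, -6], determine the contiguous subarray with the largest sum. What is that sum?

Using Kadane's algorithm on [-2, 1, -10, 7, 3, -6]:

Scanning through the array:
Position 1 (value 1): max_ending_here = 1, max_so_far = 1
Position 2 (value -10): max_ending_here = -9, max_so_far = 1
Position 3 (value 7): max_ending_here = 7, max_so_far = 7
Position 4 (value 3): max_ending_here = 10, max_so_far = 10
Position 5 (value -6): max_ending_here = 4, max_so_far = 10

Maximum subarray: [7, 3]
Maximum sum: 10

The maximum subarray is [7, 3] with sum 10. This subarray runs from index 3 to index 4.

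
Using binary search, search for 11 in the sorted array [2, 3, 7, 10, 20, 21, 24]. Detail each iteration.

Binary search for 11 in [2, 3, 7, 10, 20, 21, 24]:

lo=0, hi=6, mid=3, arr[mid]=10 -> 10 < 11, search right half
lo=4, hi=6, mid=5, arr[mid]=21 -> 21 > 11, search left half
lo=4, hi=4, mid=4, arr[mid]=20 -> 20 > 11, search left half
lo=4 > hi=3, target 11 not found

Binary search determines that 11 is not in the array after 3 comparisons. The search space was exhausted without finding the target.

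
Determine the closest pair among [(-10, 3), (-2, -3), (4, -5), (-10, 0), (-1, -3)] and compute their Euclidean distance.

Computing all pairwise distances among 5 points:

d((-10, 3), (-2, -3)) = 10.0
d((-10, 3), (4, -5)) = 16.1245
d((-10, 3), (-10, 0)) = 3.0
d((-10, 3), (-1, -3)) = 10.8167
d((-2, -3), (4, -5)) = 6.3246
d((-2, -3), (-10, 0)) = 8.544
d((-2, -3), (-1, -3)) = 1.0 <-- minimum
d((4, -5), (-10, 0)) = 14.8661
d((4, -5), (-1, -3)) = 5.3852
d((-10, 0), (-1, -3)) = 9.4868

Closest pair: (-2, -3) and (-1, -3) with distance 1.0

The closest pair is (-2, -3) and (-1, -3) with Euclidean distance 1.0. For 5 points, brute-force pairwise comparison is shown above. For large n, the divide-and-conquer algorithm (sort by x, recurse on halves, check the dividing strip) achieves O(n log n).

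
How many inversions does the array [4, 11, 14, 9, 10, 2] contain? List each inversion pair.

Finding inversions in [4, 11, 14, 9, 10, 2]:

(0, 5): arr[0]=4 > arr[5]=2
(1, 3): arr[1]=11 > arr[3]=9
(1, 4): arr[1]=11 > arr[4]=10
(1, 5): arr[1]=11 > arr[5]=2
(2, 3): arr[2]=14 > arr[3]=9
(2, 4): arr[2]=14 > arr[4]=10
(2, 5): arr[2]=14 > arr[5]=2
(3, 5): arr[3]=9 > arr[5]=2
(4, 5): arr[4]=10 > arr[5]=2

Total inversions: 9

The array has 9 inversion(s): (0,5), (1,3), (1,4), (1,5), (2,3), (2,4), (2,5), (3,5), (4,5). Each pair (i,j) satisfies i < j and arr[i] > arr[j].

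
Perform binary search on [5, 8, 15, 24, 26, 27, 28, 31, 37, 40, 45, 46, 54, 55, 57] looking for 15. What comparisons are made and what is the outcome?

Binary search for 15 in [5, 8, 15, 24, 26, 27, 28, 31, 37, 40, 45, 46, 54, 55, 57]:

lo=0, hi=14, mid=7, arr[mid]=31 -> 31 > 15, search left half
lo=0, hi=6, mid=3, arr[mid]=24 -> 24 > 15, search left half
lo=0, hi=2, mid=1, arr[mid]=8 -> 8 < 15, search right half
lo=2, hi=2, mid=2, arr[mid]=15 -> Found target at index 2!

Binary search finds 15 at index 2 after 4 comparisons. The search repeatedly halves the search space by comparing with the middle element.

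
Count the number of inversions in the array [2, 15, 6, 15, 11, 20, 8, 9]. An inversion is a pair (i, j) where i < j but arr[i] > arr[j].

Finding inversions in [2, 15, 6, 15, 11, 20, 8, 9]:

(1, 2): arr[1]=15 > arr[2]=6
(1, 4): arr[1]=15 > arr[4]=11
(1, 6): arr[1]=15 > arr[6]=8
(1, 7): arr[1]=15 > arr[7]=9
(3, 4): arr[3]=15 > arr[4]=11
(3, 6): arr[3]=15 > arr[6]=8
(3, 7): arr[3]=15 > arr[7]=9
(4, 6): arr[4]=11 > arr[6]=8
(4, 7): arr[4]=11 > arr[7]=9
(5, 6): arr[5]=20 > arr[6]=8
(5, 7): arr[5]=20 > arr[7]=9

Total inversions: 11

The array has 11 inversion(s): (1,2), (1,4), (1,6), (1,7), (3,4), (3,6), (3,7), (4,6), (4,7), (5,6), (5,7). Each pair (i,j) satisfies i < j and arr[i] > arr[j].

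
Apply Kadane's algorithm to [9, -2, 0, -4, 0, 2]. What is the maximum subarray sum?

Using Kadane's algorithm on [9, -2, 0, -4, 0, 2]:

Scanning through the array:
Position 1 (value -2): max_ending_here = 7, max_so_far = 9
Position 2 (value 0): max_ending_here = 7, max_so_far = 9
Position 3 (value -4): max_ending_here = 3, max_so_far = 9
Position 4 (value 0): max_ending_here = 3, max_so_far = 9
Position 5 (value 2): max_ending_here = 5, max_so_far = 9

Maximum subarray: [9]
Maximum sum: 9

The maximum subarray is [9] with sum 9. This subarray runs from index 0 to index 0.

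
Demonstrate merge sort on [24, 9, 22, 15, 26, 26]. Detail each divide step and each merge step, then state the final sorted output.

Merge sort trace:

Split: [24, 9, 22, 15, 26, 26] -> [24, 9, 22] and [15, 26, 26]
  Split: [24, 9, 22] -> [24] and [9, 22]
    Split: [9, 22] -> [9] and [22]
    Merge: [9] + [22] -> [9, 22]
  Merge: [24] + [9, 22] -> [9, 22, 24]
  Split: [15, 26, 26] -> [15] and [26, 26]
    Split: [26, 26] -> [26] and [26]
    Merge: [26] + [26] -> [26, 26]
  Merge: [15] + [26, 26] -> [15, 26, 26]
Merge: [9, 22, 24] + [15, 26, 26] -> [9, 15, 22, 24, 26, 26]

Final sorted array: [9, 15, 22, 24, 26, 26]

The merge sort proceeds by recursively splitting the array and merging sorted halves.
After all merges, the sorted array is [9, 15, 22, 24, 26, 26].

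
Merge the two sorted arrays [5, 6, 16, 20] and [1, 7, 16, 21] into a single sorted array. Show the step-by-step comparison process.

Merging process:

Compare 5 vs 1: take 1 from right. Merged: [1]
Compare 5 vs 7: take 5 from left. Merged: [1, 5]
Compare 6 vs 7: take 6 from left. Merged: [1, 5, 6]
Compare 16 vs 7: take 7 from right. Merged: [1, 5, 6, 7]
Compare 16 vs 16: take 16 from left. Merged: [1, 5, 6, 7, 16]
Compare 20 vs 16: take 16 from right. Merged: [1, 5, 6, 7, 16, 16]
Compare 20 vs 21: take 20 from left. Merged: [1, 5, 6, 7, 16, 16, 20]
Append remaining from right: [21]. Merged: [1, 5, 6, 7, 16, 16, 20, 21]

Final merged array: [1, 5, 6, 7, 16, 16, 20, 21]
Total comparisons: 7

The merged array is [1, 5, 6, 7, 16, 16, 20, 21], requiring 7 comparisons. The merge step runs in O(n) time where n is the total number of elements.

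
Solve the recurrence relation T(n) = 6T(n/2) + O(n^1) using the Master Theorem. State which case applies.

Master Theorem for T(n) = 6T(n/2) + O(n^1):

a = 6, b = 2, c = 1
log_b(a) = log_2(6) = 2.5850

Case 1: c = 1 < log_2(6) = 2.5850
T(n) = O(n^(log_2 6))

For T(n) = 6T(n/2) + O(n^1): log_2(6) = 2.5850. This is Case 1 of the Master Theorem (c < log_b(a), work dominated by leaves), giving O(n^(log_2 6)).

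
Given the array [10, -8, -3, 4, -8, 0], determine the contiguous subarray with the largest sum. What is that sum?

Using Kadane's algorithm on [10, -8, -3, 4, -8, 0]:

Scanning through the array:
Position 1 (value -8): max_ending_here = 2, max_so_far = 10
Position 2 (value -3): max_ending_here = -1, max_so_far = 10
Position 3 (value 4): max_ending_here = 4, max_so_far = 10
Position 4 (value -8): max_ending_here = -4, max_so_far = 10
Position 5 (value 0): max_ending_here = 0, max_so_far = 10

Maximum subarray: [10]
Maximum sum: 10

The maximum subarray is [10] with sum 10. This subarray runs from index 0 to index 0.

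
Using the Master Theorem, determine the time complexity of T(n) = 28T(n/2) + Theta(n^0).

Master Theorem for T(n) = 28T(n/2) + O(n^0):

a = 28, b = 2, c = 0
log_b(a) = log_2(28) = 4.8074

Case 1: c = 0 < log_2(28) = 4.8074
T(n) = O(n^(log_2 28))

For T(n) = 28T(n/2) + O(n^0): log_2(28) = 4.8074. This is Case 1 of the Master Theorem (c < log_b(a), work dominated by leaves), giving O(n^(log_2 28)).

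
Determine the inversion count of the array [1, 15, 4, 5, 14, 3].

Finding inversions in [1, 15, 4, 5, 14, 3]:

(1, 2): arr[1]=15 > arr[2]=4
(1, 3): arr[1]=15 > arr[3]=5
(1, 4): arr[1]=15 > arr[4]=14
(1, 5): arr[1]=15 > arr[5]=3
(2, 5): arr[2]=4 > arr[5]=3
(3, 5): arr[3]=5 > arr[5]=3
(4, 5): arr[4]=14 > arr[5]=3

Total inversions: 7

The array has 7 inversion(s): (1,2), (1,3), (1,4), (1,5), (2,5), (3,5), (4,5). Each pair (i,j) satisfies i < j and arr[i] > arr[j].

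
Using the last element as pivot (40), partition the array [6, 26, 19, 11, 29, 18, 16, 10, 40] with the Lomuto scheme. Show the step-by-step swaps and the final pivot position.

Lomuto partition with pivot = 40:

Initial array: [6, 26, 19, 11, 29, 18, 16, 10, 40]

arr[0]=6 <= 40: swap with position 0, array becomes [6, 26, 19, 11, 29, 18, 16, 10, 40]
arr[1]=26 <= 40: swap with position 1, array becomes [6, 26, 19, 11, 29, 18, 16, 10, 40]
arr[2]=19 <= 40: swap with position 2, array becomes [6, 26, 19, 11, 29, 18, 16, 10, 40]
arr[3]=11 <= 40: swap with position 3, array becomes [6, 26, 19, 11, 29, 18, 16, 10, 40]
arr[4]=29 <= 40: swap with position 4, array becomes [6, 26, 19, 11, 29, 18, 16, 10, 40]
arr[5]=18 <= 40: swap with position 5, array becomes [6, 26, 19, 11, 29, 18, 16, 10, 40]
arr[6]=16 <= 40: swap with position 6, array becomes [6, 26, 19, 11, 29, 18, 16, 10, 40]
arr[7]=10 <= 40: swap with position 7, array becomes [6, 26, 19, 11, 29, 18, 16, 10, 40]

Place pivot at position 8: [6, 26, 19, 11, 29, 18, 16, 10, 40]
Pivot position: 8

After partitioning with pivot 40, the array becomes [6, 26, 19, 11, 29, 18, 16, 10, 40]. The pivot is placed at index 8. All elements to the left of the pivot are <= 40, and all elements to the right are > 40.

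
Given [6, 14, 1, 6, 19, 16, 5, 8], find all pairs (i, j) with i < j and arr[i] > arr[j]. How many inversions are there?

Finding inversions in [6, 14, 1, 6, 19, 16, 5, 8]:

(0, 2): arr[0]=6 > arr[2]=1
(0, 6): arr[0]=6 > arr[6]=5
(1, 2): arr[1]=14 > arr[2]=1
(1, 3): arr[1]=14 > arr[3]=6
(1, 6): arr[1]=14 > arr[6]=5
(1, 7): arr[1]=14 > arr[7]=8
(3, 6): arr[3]=6 > arr[6]=5
(4, 5): arr[4]=19 > arr[5]=16
(4, 6): arr[4]=19 > arr[6]=5
(4, 7): arr[4]=19 > arr[7]=8
(5, 6): arr[5]=16 > arr[6]=5
(5, 7): arr[5]=16 > arr[7]=8

Total inversions: 12

The array has 12 inversion(s): (0,2), (0,6), (1,2), (1,3), (1,6), (1,7), (3,6), (4,5), (4,6), (4,7), (5,6), (5,7). Each pair (i,j) satisfies i < j and arr[i] > arr[j].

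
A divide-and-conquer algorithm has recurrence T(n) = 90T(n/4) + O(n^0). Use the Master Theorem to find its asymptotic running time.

Master Theorem for T(n) = 90T(n/4) + O(n^0):

a = 90, b = 4, c = 0
log_b(a) = log_4(90) = 3.2459

Case 1: c = 0 < log_4(90) = 3.2459
T(n) = O(n^(log_4 90))

For T(n) = 90T(n/4) + O(n^0): log_4(90) = 3.2459. This is Case 1 of the Master Theorem (c < log_b(a), work dominated by leaves), giving O(n^(log_4 90)).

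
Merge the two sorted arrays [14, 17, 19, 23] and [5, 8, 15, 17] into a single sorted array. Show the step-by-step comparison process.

Merging process:

Compare 14 vs 5: take 5 from right. Merged: [5]
Compare 14 vs 8: take 8 from right. Merged: [5, 8]
Compare 14 vs 15: take 14 from left. Merged: [5, 8, 14]
Compare 17 vs 15: take 15 from right. Merged: [5, 8, 14, 15]
Compare 17 vs 17: take 17 from left. Merged: [5, 8, 14, 15, 17]
Compare 19 vs 17: take 17 from right. Merged: [5, 8, 14, 15, 17, 17]
Append remaining from left: [19, 23]. Merged: [5, 8, 14, 15, 17, 17, 19, 23]

Final merged array: [5, 8, 14, 15, 17, 17, 19, 23]
Total comparisons: 6

The merged array is [5, 8, 14, 15, 17, 17, 19, 23], requiring 6 comparisons. The merge step runs in O(n) time where n is the total number of elements.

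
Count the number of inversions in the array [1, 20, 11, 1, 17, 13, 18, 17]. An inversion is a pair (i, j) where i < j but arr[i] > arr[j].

Finding inversions in [1, 20, 11, 1, 17, 13, 18, 17]:

(1, 2): arr[1]=20 > arr[2]=11
(1, 3): arr[1]=20 > arr[3]=1
(1, 4): arr[1]=20 > arr[4]=17
(1, 5): arr[1]=20 > arr[5]=13
(1, 6): arr[1]=20 > arr[6]=18
(1, 7): arr[1]=20 > arr[7]=17
(2, 3): arr[2]=11 > arr[3]=1
(4, 5): arr[4]=17 > arr[5]=13
(6, 7): arr[6]=18 > arr[7]=17

Total inversions: 9

The array has 9 inversion(s): (1,2), (1,3), (1,4), (1,5), (1,6), (1,7), (2,3), (4,5), (6,7). Each pair (i,j) satisfies i < j and arr[i] > arr[j].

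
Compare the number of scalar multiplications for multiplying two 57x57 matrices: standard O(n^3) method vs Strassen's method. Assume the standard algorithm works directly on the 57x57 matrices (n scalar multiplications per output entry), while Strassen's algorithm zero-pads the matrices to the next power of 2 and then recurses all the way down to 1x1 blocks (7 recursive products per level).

Matrix multiplication for 57x57 matrices:

Strassen's algorithm requires power-of-2 dimensions. Pad 57x57 to 64x64 (next power of 2).

Standard algorithm: 57^3 = 185193 multiplications
Strassen's algorithm: 7^(log2(64)) = 7^6 = 117649 multiplications
Savings: 185193 - 117649 = 67544 multiplications

Standard: 185193 multiplications (57^3). Strassen: 117649 multiplications (7^6, after padding to 64x64). Strassen reduces 8 recursive multiplications to 7 at each level.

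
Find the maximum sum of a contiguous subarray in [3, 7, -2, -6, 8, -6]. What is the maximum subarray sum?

Using Kadane's algorithm on [3, 7, -2, -6, 8, -6]:

Scanning through the array:
Position 1 (value 7): max_ending_here = 10, max_so_far = 10
Position 2 (value -2): max_ending_here = 8, max_so_far = 10
Position 3 (value -6): max_ending_here = 2, max_so_far = 10
Position 4 (value 8): max_ending_here = 10, max_so_far = 10
Position 5 (value -6): max_ending_here = 4, max_so_far = 10

Maximum subarray: [3, 7]
Maximum sum: 10

The maximum subarray is [3, 7] with sum 10. This subarray runs from index 0 to index 1.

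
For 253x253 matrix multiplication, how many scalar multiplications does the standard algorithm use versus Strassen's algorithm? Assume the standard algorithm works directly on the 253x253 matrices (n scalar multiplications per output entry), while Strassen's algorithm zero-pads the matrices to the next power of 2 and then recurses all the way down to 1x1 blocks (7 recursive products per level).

Matrix multiplication for 253x253 matrices:

Strassen's algorithm requires power-of-2 dimensions. Pad 253x253 to 256x256 (next power of 2).

Standard algorithm: 253^3 = 16194277 multiplications
Strassen's algorithm: 7^(log2(256)) = 7^8 = 5764801 multiplications
Savings: 16194277 - 5764801 = 10429476 multiplications

Standard: 16194277 multiplications (253^3). Strassen: 5764801 multiplications (7^8, after padding to 256x256). Strassen reduces 8 recursive multiplications to 7 at each level.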